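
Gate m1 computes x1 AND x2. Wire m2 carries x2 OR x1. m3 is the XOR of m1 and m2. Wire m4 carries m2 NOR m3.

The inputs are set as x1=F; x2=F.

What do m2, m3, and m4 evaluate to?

m1 = x1 AND x2 = F AND F = F
m2 = x2 OR x1 = F OR F = F
m3 = m1 XOR m2 = F XOR F = F
m4 = m2 NOR m3 = F NOR F = T

m2 = F, m3 = F, m4 = T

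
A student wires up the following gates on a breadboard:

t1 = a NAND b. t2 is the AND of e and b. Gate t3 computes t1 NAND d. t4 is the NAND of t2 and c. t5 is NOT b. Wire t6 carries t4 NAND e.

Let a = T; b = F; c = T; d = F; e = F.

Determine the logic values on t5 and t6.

t2 = e AND b = F AND F = F
t4 = t2 NAND c = F NAND T = T
t5 = NOT b = NOT F = T
t6 = t4 NAND e = T NAND F = T

t5 = T, t6 = T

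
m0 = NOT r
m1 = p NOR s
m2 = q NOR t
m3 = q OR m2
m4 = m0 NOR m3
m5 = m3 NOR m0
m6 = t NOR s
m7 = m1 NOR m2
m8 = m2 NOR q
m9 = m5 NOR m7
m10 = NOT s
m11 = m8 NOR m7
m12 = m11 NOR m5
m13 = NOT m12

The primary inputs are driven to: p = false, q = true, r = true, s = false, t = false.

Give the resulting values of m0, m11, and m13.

m0 = NOT r = NOT true = false
m1 = p NOR s = false NOR false = true
m2 = q NOR t = true NOR false = false
m3 = q OR m2 = true OR false = true
m5 = m3 NOR m0 = true NOR false = false
m7 = m1 NOR m2 = true NOR false = false
m8 = m2 NOR q = false NOR true = false
m11 = m8 NOR m7 = false NOR false = true
m12 = m11 NOR m5 = true NOR false = false
m13 = NOT m12 = NOT false = true

m0 = false; m11 = true; m13 = true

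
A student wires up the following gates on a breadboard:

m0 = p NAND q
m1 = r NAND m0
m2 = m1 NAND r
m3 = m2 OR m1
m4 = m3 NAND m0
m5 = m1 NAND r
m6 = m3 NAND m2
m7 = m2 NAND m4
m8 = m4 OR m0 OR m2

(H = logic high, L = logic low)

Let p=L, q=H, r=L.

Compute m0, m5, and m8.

m0 = H, m5 = H, m8 = H

m0 = p NAND q = L NAND H = H
m1 = r NAND m0 = L NAND H = H
m2 = m1 NAND r = H NAND L = H
m3 = m2 OR m1 = H OR H = H
m4 = m3 NAND m0 = H NAND H = L
m5 = m1 NAND r = H NAND L = H
m8 = m4 OR m0 OR m2 = L OR H OR H = H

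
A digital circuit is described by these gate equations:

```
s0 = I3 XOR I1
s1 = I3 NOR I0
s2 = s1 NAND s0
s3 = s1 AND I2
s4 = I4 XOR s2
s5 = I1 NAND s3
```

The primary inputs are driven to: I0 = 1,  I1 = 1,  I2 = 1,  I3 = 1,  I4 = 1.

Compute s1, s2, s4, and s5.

s0 = I3 XOR I1 = 1 XOR 1 = 0
s1 = I3 NOR I0 = 1 NOR 1 = 0
s2 = s1 NAND s0 = 0 NAND 0 = 1
s3 = s1 AND I2 = 0 AND 1 = 0
s4 = I4 XOR s2 = 1 XOR 1 = 0
s5 = I1 NAND s3 = 1 NAND 0 = 1

s1 = 0  s2 = 1  s4 = 0  s5 = 1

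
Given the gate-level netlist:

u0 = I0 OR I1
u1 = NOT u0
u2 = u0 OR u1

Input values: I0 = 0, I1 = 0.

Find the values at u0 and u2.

u0 = 0, u2 = 1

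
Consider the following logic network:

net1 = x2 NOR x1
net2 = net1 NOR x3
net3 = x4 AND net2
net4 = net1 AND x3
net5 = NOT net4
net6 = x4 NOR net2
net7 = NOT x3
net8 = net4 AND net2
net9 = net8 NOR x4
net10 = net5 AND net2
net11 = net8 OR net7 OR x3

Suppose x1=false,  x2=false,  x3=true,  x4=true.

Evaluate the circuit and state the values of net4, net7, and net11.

net1 = x2 NOR x1 = false NOR false = true
net2 = net1 NOR x3 = true NOR true = false
net4 = net1 AND x3 = true AND true = true
net7 = NOT x3 = NOT true = false
net8 = net4 AND net2 = true AND false = false
net11 = net8 OR net7 OR x3 = false OR false OR true = true

net4 = true; net7 = false; net11 = true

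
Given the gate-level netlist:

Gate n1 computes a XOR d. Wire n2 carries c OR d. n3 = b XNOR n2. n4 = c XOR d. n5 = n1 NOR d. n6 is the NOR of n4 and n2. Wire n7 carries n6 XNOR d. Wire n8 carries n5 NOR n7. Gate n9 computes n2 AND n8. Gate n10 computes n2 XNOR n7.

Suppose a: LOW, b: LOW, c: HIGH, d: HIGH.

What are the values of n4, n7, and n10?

n4 = LOW, n7 = LOW, n10 = LOW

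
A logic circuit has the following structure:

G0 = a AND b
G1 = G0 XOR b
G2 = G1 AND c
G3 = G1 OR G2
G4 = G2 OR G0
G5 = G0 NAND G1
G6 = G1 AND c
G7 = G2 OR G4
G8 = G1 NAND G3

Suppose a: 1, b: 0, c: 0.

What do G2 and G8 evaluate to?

G2 = 0, G8 = 1

G0 = a AND b = 1 AND 0 = 0
G1 = G0 XOR b = 0 XOR 0 = 0
G2 = G1 AND c = 0 AND 0 = 0
G3 = G1 OR G2 = 0 OR 0 = 0
G8 = G1 NAND G3 = 0 NAND 0 = 1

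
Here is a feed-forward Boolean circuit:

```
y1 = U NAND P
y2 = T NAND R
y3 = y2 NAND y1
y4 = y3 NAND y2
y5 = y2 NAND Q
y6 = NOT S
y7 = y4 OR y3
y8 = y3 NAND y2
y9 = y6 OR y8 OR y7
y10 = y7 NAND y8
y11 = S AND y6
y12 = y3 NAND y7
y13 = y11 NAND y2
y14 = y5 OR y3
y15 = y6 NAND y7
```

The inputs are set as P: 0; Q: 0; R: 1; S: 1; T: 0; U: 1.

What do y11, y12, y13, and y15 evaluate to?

y11 = 0; y12 = 1; y13 = 1; y15 = 1

y1 = U NAND P = 1 NAND 0 = 1
y2 = T NAND R = 0 NAND 1 = 1
y3 = y2 NAND y1 = 1 NAND 1 = 0
y4 = y3 NAND y2 = 0 NAND 1 = 1
y6 = NOT S = NOT 1 = 0
y7 = y4 OR y3 = 1 OR 0 = 1
y11 = S AND y6 = 1 AND 0 = 0
y12 = y3 NAND y7 = 0 NAND 1 = 1
y13 = y11 NAND y2 = 0 NAND 1 = 1
y15 = y6 NAND y7 = 0 NAND 1 = 1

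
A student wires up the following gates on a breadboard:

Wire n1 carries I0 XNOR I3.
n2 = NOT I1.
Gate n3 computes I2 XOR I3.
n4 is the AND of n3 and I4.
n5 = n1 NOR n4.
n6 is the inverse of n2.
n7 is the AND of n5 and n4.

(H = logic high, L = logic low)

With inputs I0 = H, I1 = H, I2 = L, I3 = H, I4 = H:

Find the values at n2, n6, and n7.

n1 = I0 XNOR I3 = H XNOR H = H
n2 = NOT I1 = NOT H = L
n3 = I2 XOR I3 = L XOR H = H
n4 = n3 AND I4 = H AND H = H
n5 = n1 NOR n4 = H NOR H = L
n6 = NOT n2 = NOT L = H
n7 = n5 AND n4 = L AND H = L

n2 = L, n6 = H, n7 = L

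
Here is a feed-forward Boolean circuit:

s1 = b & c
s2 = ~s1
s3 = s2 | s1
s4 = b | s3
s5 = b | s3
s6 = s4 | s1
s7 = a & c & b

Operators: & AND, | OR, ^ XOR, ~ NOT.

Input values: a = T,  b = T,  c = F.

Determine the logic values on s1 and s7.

s1 = F, s7 = F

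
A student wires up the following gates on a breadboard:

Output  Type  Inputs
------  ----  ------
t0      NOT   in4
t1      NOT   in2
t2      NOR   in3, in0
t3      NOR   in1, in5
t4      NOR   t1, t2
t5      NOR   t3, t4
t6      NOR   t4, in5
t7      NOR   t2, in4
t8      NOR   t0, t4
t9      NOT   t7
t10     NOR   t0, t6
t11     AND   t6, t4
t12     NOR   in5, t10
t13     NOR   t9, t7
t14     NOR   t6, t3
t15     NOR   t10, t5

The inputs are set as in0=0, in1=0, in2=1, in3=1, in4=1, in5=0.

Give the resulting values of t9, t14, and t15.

t9 = 1; t14 = 0; t15 = 0

t0 = NOT in4 = NOT 1 = 0
t1 = NOT in2 = NOT 1 = 0
t2 = in3 NOR in0 = 1 NOR 0 = 0
t3 = in1 NOR in5 = 0 NOR 0 = 1
t4 = t1 NOR t2 = 0 NOR 0 = 1
t5 = t3 NOR t4 = 1 NOR 1 = 0
t6 = t4 NOR in5 = 1 NOR 0 = 0
t7 = t2 NOR in4 = 0 NOR 1 = 0
t9 = NOT t7 = NOT 0 = 1
t10 = t0 NOR t6 = 0 NOR 0 = 1
t14 = t6 NOR t3 = 0 NOR 1 = 0
t15 = t10 NOR t5 = 1 NOR 0 = 0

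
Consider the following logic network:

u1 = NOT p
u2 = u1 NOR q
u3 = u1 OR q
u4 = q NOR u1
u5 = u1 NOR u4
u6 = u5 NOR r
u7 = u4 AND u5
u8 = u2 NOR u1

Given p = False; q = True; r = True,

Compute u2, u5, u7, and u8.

u2 = False  u5 = False  u7 = False  u8 = False

u1 = NOT p = NOT False = True
u2 = u1 NOR q = True NOR True = False
u4 = q NOR u1 = True NOR True = False
u5 = u1 NOR u4 = True NOR False = False
u7 = u4 AND u5 = False AND False = False
u8 = u2 NOR u1 = False NOR True = False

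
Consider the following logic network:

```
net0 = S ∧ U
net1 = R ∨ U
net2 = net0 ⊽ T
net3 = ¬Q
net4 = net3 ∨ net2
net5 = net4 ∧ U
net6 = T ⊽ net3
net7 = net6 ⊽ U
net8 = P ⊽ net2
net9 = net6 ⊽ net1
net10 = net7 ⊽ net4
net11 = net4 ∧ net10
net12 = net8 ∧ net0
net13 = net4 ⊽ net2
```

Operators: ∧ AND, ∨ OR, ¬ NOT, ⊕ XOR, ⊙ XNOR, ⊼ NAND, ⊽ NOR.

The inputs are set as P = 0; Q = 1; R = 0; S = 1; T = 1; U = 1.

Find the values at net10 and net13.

net0 = S AND U = 1 AND 1 = 1
net2 = net0 NOR T = 1 NOR 1 = 0
net3 = NOT Q = NOT 1 = 0
net4 = net3 OR net2 = 0 OR 0 = 0
net6 = T NOR net3 = 1 NOR 0 = 0
net7 = net6 NOR U = 0 NOR 1 = 0
net10 = net7 NOR net4 = 0 NOR 0 = 1
net13 = net4 NOR net2 = 0 NOR 0 = 1

net10 = 1  net13 = 1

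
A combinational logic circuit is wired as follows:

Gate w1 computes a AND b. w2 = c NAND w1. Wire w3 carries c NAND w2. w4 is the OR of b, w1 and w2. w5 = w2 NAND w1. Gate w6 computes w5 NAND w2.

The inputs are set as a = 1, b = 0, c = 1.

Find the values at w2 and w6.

w1 = a AND b = 1 AND 0 = 0
w2 = c NAND w1 = 1 NAND 0 = 1
w5 = w2 NAND w1 = 1 NAND 0 = 1
w6 = w5 NAND w2 = 1 NAND 1 = 0

w2 = 1  w6 = 0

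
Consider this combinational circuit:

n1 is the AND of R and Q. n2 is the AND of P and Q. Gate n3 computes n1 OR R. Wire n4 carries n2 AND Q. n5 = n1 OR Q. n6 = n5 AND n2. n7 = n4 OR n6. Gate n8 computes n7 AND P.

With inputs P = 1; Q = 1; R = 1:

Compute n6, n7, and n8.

n6 = 1  n7 = 1  n8 = 1

n1 = R AND Q = 1 AND 1 = 1
n2 = P AND Q = 1 AND 1 = 1
n4 = n2 AND Q = 1 AND 1 = 1
n5 = n1 OR Q = 1 OR 1 = 1
n6 = n5 AND n2 = 1 AND 1 = 1
n7 = n4 OR n6 = 1 OR 1 = 1
n8 = n7 AND P = 1 AND 1 = 1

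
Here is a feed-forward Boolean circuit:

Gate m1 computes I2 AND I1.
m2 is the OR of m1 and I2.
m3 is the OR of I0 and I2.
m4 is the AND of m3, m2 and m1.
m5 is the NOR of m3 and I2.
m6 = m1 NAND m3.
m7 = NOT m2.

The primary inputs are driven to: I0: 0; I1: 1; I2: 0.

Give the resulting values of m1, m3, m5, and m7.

m1 = 0  m3 = 0  m5 = 1  m7 = 1

m1 = I2 AND I1 = 0 AND 1 = 0
m2 = m1 OR I2 = 0 OR 0 = 0
m3 = I0 OR I2 = 0 OR 0 = 0
m5 = m3 NOR I2 = 0 NOR 0 = 1
m7 = NOT m2 = NOT 0 = 1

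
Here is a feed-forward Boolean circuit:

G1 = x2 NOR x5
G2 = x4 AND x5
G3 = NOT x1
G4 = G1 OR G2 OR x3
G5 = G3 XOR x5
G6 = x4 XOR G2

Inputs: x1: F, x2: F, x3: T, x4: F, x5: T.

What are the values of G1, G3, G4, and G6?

G1 = x2 NOR x5 = F NOR T = F
G2 = x4 AND x5 = F AND T = F
G3 = NOT x1 = NOT F = T
G4 = G1 OR G2 OR x3 = F OR F OR T = T
G6 = x4 XOR G2 = F XOR F = F

G1 = F  G3 = T  G4 = T  G6 = F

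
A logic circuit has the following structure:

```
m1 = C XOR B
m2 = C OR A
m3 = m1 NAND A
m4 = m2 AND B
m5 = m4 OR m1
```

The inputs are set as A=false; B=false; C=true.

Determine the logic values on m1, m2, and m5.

m1 = true  m2 = true  m5 = true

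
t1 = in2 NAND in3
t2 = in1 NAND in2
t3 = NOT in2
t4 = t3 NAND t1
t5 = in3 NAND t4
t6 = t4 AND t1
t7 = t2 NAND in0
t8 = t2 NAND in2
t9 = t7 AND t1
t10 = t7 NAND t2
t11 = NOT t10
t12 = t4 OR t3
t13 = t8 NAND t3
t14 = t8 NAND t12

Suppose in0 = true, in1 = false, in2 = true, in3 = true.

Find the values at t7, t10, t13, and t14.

t1 = in2 NAND in3 = true NAND true = false
t2 = in1 NAND in2 = false NAND true = true
t3 = NOT in2 = NOT true = false
t4 = t3 NAND t1 = false NAND false = true
t7 = t2 NAND in0 = true NAND true = false
t8 = t2 NAND in2 = true NAND true = false
t10 = t7 NAND t2 = false NAND true = true
t12 = t4 OR t3 = true OR false = true
t13 = t8 NAND t3 = false NAND false = true
t14 = t8 NAND t12 = false NAND true = true

t7 = false; t10 = true; t13 = true; t14 = true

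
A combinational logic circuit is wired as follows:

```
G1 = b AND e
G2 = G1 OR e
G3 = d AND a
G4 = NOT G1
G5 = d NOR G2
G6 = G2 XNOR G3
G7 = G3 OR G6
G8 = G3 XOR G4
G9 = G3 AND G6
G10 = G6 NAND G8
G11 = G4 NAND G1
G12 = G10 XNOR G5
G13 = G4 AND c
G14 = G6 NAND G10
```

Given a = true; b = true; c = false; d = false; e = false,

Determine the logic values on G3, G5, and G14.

G3 = false  G5 = true  G14 = true

G1 = b AND e = true AND false = false
G2 = G1 OR e = false OR false = false
G3 = d AND a = false AND true = false
G4 = NOT G1 = NOT false = true
G5 = d NOR G2 = false NOR false = true
G6 = G2 XNOR G3 = false XNOR false = true
G8 = G3 XOR G4 = false XOR true = true
G10 = G6 NAND G8 = true NAND true = false
G14 = G6 NAND G10 = true NAND false = true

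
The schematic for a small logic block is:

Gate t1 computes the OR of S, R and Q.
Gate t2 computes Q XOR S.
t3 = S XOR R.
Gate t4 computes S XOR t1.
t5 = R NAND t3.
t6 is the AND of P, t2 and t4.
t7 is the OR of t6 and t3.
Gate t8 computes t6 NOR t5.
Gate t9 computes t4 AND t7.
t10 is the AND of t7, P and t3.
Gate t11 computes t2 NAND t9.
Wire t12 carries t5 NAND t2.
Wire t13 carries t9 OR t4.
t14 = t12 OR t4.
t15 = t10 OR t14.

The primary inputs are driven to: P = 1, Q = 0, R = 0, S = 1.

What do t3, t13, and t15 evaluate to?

t3 = 1  t13 = 0  t15 = 1

t1 = S OR R OR Q = 1 OR 0 OR 0 = 1
t2 = Q XOR S = 0 XOR 1 = 1
t3 = S XOR R = 1 XOR 0 = 1
t4 = S XOR t1 = 1 XOR 1 = 0
t5 = R NAND t3 = 0 NAND 1 = 1
t6 = P AND t2 AND t4 = 1 AND 1 AND 0 = 0
t7 = t6 OR t3 = 0 OR 1 = 1
t9 = t4 AND t7 = 0 AND 1 = 0
t10 = t7 AND P AND t3 = 1 AND 1 AND 1 = 1
t12 = t5 NAND t2 = 1 NAND 1 = 0
t13 = t9 OR t4 = 0 OR 0 = 0
t14 = t12 OR t4 = 0 OR 0 = 0
t15 = t10 OR t14 = 1 OR 0 = 1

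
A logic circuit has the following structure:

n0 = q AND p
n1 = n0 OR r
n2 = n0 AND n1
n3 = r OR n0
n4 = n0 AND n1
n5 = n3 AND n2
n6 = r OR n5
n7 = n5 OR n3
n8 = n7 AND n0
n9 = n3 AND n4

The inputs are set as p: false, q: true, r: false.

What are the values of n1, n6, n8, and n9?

n1 = false  n6 = false  n8 = false  n9 = false

n0 = q AND p = true AND false = false
n1 = n0 OR r = false OR false = false
n2 = n0 AND n1 = false AND false = false
n3 = r OR n0 = false OR false = false
n4 = n0 AND n1 = false AND false = false
n5 = n3 AND n2 = false AND false = false
n6 = r OR n5 = false OR false = false
n7 = n5 OR n3 = false OR false = false
n8 = n7 AND n0 = false AND false = false
n9 = n3 AND n4 = false AND false = false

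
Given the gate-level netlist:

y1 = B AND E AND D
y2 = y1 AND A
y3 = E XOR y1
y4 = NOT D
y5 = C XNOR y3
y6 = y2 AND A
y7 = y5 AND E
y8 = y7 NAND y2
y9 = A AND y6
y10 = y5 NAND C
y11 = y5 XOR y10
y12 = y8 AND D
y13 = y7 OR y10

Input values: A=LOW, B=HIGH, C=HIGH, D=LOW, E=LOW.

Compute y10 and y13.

y1 = B AND E AND D = HIGH AND LOW AND LOW = LOW
y3 = E XOR y1 = LOW XOR LOW = LOW
y5 = C XNOR y3 = HIGH XNOR LOW = LOW
y7 = y5 AND E = LOW AND LOW = LOW
y10 = y5 NAND C = LOW NAND HIGH = HIGH
y13 = y7 OR y10 = LOW OR HIGH = HIGH

y10 = HIGH; y13 = HIGH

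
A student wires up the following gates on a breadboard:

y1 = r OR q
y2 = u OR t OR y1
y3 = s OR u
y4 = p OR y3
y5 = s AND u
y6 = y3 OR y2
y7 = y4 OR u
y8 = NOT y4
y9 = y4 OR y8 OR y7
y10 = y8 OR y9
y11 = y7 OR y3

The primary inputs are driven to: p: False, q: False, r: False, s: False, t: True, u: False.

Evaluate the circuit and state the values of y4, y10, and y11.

y4 = False, y10 = True, y11 = False

y3 = s OR u = False OR False = False
y4 = p OR y3 = False OR False = False
y7 = y4 OR u = False OR False = False
y8 = NOT y4 = NOT False = True
y9 = y4 OR y8 OR y7 = False OR True OR False = True
y10 = y8 OR y9 = True OR True = True
y11 = y7 OR y3 = False OR False = False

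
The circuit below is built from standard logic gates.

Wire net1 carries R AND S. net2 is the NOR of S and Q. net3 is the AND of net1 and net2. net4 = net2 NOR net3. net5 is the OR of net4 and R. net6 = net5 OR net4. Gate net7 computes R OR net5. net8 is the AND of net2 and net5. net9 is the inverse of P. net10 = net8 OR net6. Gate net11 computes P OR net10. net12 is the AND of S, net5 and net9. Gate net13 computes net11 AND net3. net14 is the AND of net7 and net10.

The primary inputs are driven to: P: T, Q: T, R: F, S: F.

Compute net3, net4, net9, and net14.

net3 = F, net4 = T, net9 = F, net14 = T

net1 = R AND S = F AND F = F
net2 = S NOR Q = F NOR T = F
net3 = net1 AND net2 = F AND F = F
net4 = net2 NOR net3 = F NOR F = T
net5 = net4 OR R = T OR F = T
net6 = net5 OR net4 = T OR T = T
net7 = R OR net5 = F OR T = T
net8 = net2 AND net5 = F AND T = F
net9 = NOT P = NOT T = F
net10 = net8 OR net6 = F OR T = T
net14 = net7 AND net10 = T AND T = T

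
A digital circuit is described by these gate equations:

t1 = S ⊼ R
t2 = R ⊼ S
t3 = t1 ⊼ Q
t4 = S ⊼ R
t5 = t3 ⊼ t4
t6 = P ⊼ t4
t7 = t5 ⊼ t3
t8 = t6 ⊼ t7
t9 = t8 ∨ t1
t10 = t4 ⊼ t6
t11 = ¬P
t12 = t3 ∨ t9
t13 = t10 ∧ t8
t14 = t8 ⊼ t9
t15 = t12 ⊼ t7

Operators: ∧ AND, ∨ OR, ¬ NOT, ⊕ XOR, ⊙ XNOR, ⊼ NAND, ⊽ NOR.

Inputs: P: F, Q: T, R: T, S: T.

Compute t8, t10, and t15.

t1 = S NAND R = T NAND T = F
t3 = t1 NAND Q = F NAND T = T
t4 = S NAND R = T NAND T = F
t5 = t3 NAND t4 = T NAND F = T
t6 = P NAND t4 = F NAND F = T
t7 = t5 NAND t3 = T NAND T = F
t8 = t6 NAND t7 = T NAND F = T
t9 = t8 OR t1 = T OR F = T
t10 = t4 NAND t6 = F NAND T = T
t12 = t3 OR t9 = T OR T = T
t15 = t12 NAND t7 = T NAND F = T

t8 = T, t10 = T, t15 = T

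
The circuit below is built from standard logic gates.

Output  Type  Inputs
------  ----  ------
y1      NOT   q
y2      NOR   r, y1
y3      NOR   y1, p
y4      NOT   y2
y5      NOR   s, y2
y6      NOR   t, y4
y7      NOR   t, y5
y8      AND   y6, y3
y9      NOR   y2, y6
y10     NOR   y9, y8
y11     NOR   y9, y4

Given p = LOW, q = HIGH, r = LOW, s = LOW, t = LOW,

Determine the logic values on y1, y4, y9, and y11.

y1 = LOW, y4 = LOW, y9 = LOW, y11 = HIGH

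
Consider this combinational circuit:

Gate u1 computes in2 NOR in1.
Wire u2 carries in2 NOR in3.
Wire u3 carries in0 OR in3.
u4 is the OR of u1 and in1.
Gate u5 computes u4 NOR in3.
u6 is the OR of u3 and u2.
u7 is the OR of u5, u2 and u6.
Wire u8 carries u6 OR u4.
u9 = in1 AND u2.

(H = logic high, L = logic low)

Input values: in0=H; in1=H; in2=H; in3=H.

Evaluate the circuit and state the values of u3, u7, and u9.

u1 = in2 NOR in1 = H NOR H = L
u2 = in2 NOR in3 = H NOR H = L
u3 = in0 OR in3 = H OR H = H
u4 = u1 OR in1 = L OR H = H
u5 = u4 NOR in3 = H NOR H = L
u6 = u3 OR u2 = H OR L = H
u7 = u5 OR u2 OR u6 = L OR L OR H = H
u9 = in1 AND u2 = H AND L = L

u3 = H  u7 = H  u9 = L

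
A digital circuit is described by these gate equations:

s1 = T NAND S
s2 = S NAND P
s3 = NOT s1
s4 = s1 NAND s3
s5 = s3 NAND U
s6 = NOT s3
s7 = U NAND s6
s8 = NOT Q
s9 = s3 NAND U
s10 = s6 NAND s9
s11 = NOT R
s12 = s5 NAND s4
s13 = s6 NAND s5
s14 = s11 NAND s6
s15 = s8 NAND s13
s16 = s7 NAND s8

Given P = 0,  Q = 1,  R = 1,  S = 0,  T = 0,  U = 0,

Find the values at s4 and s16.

s4 = 1, s16 = 1

s1 = T NAND S = 0 NAND 0 = 1
s3 = NOT s1 = NOT 1 = 0
s4 = s1 NAND s3 = 1 NAND 0 = 1
s6 = NOT s3 = NOT 0 = 1
s7 = U NAND s6 = 0 NAND 1 = 1
s8 = NOT Q = NOT 1 = 0
s16 = s7 NAND s8 = 1 NAND 0 = 1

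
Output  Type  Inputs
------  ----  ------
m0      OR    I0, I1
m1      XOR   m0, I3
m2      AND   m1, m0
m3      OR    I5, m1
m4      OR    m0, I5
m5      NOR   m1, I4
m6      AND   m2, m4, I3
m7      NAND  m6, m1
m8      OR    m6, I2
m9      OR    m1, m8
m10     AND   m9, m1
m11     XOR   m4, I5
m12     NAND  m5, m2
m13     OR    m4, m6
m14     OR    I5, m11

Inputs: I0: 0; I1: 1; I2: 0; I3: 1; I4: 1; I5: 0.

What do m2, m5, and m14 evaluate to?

m0 = I0 OR I1 = 0 OR 1 = 1
m1 = m0 XOR I3 = 1 XOR 1 = 0
m2 = m1 AND m0 = 0 AND 1 = 0
m4 = m0 OR I5 = 1 OR 0 = 1
m5 = m1 NOR I4 = 0 NOR 1 = 0
m11 = m4 XOR I5 = 1 XOR 0 = 1
m14 = I5 OR m11 = 0 OR 1 = 1

m2 = 0, m5 = 0, m14 = 1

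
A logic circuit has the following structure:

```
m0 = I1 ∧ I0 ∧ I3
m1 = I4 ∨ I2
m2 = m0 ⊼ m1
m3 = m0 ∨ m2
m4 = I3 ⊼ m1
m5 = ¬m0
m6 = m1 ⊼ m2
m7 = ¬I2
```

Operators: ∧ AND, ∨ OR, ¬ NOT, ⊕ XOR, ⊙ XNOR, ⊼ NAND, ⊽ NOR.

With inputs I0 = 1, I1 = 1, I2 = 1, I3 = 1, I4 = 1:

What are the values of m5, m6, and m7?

m0 = I1 AND I0 AND I3 = 1 AND 1 AND 1 = 1
m1 = I4 OR I2 = 1 OR 1 = 1
m2 = m0 NAND m1 = 1 NAND 1 = 0
m5 = NOT m0 = NOT 1 = 0
m6 = m1 NAND m2 = 1 NAND 0 = 1
m7 = NOT I2 = NOT 1 = 0

m5 = 0, m6 = 1, m7 = 0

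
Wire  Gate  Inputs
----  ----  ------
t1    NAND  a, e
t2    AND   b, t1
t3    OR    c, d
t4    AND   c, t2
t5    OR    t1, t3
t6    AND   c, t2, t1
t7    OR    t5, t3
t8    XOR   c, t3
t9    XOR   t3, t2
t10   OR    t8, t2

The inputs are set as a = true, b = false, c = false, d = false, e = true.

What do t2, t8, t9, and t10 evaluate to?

t2 = false  t8 = false  t9 = false  t10 = false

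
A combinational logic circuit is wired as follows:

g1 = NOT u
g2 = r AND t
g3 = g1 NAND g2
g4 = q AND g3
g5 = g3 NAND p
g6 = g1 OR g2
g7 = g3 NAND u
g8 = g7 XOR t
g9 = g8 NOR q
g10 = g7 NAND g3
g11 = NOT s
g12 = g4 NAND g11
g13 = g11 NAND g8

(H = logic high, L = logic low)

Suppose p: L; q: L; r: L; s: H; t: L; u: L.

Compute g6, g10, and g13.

g6 = H, g10 = L, g13 = H

g1 = NOT u = NOT L = H
g2 = r AND t = L AND L = L
g3 = g1 NAND g2 = H NAND L = H
g6 = g1 OR g2 = H OR L = H
g7 = g3 NAND u = H NAND L = H
g8 = g7 XOR t = H XOR L = H
g10 = g7 NAND g3 = H NAND H = L
g11 = NOT s = NOT H = L
g13 = g11 NAND g8 = L NAND H = H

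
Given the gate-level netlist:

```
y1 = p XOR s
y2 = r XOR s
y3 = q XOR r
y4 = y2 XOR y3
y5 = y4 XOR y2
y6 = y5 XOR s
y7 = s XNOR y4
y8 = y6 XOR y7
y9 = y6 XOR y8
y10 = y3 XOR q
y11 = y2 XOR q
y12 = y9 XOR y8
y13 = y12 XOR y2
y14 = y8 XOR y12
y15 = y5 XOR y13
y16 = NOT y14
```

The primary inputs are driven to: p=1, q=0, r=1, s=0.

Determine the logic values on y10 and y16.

y2 = r XOR s = 1 XOR 0 = 1
y3 = q XOR r = 0 XOR 1 = 1
y4 = y2 XOR y3 = 1 XOR 1 = 0
y5 = y4 XOR y2 = 0 XOR 1 = 1
y6 = y5 XOR s = 1 XOR 0 = 1
y7 = s XNOR y4 = 0 XNOR 0 = 1
y8 = y6 XOR y7 = 1 XOR 1 = 0
y9 = y6 XOR y8 = 1 XOR 0 = 1
y10 = y3 XOR q = 1 XOR 0 = 1
y12 = y9 XOR y8 = 1 XOR 0 = 1
y14 = y8 XOR y12 = 0 XOR 1 = 1
y16 = NOT y14 = NOT 1 = 0

y10 = 1; y16 = 0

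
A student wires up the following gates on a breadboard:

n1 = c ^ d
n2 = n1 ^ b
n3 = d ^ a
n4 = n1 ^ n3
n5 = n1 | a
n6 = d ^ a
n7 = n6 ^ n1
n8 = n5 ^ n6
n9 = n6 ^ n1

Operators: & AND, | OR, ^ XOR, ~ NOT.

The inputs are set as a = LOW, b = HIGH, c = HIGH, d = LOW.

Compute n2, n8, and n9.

n1 = c XOR d = HIGH XOR LOW = HIGH
n2 = n1 XOR b = HIGH XOR HIGH = LOW
n5 = n1 OR a = HIGH OR LOW = HIGH
n6 = d XOR a = LOW XOR LOW = LOW
n8 = n5 XOR n6 = HIGH XOR LOW = HIGH
n9 = n6 XOR n1 = LOW XOR HIGH = HIGH

n2 = LOW, n8 = HIGH, n9 = HIGH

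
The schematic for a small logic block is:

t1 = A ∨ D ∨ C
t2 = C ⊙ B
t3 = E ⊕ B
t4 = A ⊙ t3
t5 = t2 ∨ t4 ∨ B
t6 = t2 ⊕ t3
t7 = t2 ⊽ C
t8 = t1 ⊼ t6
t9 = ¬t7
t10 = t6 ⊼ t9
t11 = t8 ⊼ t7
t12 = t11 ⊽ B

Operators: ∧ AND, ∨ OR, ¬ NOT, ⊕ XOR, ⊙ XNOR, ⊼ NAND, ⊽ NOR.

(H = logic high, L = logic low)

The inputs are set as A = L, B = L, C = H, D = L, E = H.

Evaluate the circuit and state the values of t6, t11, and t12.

t1 = A OR D OR C = L OR L OR H = H
t2 = C XNOR B = H XNOR L = L
t3 = E XOR B = H XOR L = H
t6 = t2 XOR t3 = L XOR H = H
t7 = t2 NOR C = L NOR H = L
t8 = t1 NAND t6 = H NAND H = L
t11 = t8 NAND t7 = L NAND L = H
t12 = t11 NOR B = H NOR L = L

t6 = H, t11 = H, t12 = L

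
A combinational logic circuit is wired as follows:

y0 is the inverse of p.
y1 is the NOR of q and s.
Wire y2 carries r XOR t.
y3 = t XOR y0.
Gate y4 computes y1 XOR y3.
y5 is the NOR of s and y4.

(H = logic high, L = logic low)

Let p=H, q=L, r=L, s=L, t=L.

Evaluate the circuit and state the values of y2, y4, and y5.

y2 = L, y4 = H, y5 = L

y0 = NOT p = NOT H = L
y1 = q NOR s = L NOR L = H
y2 = r XOR t = L XOR L = L
y3 = t XOR y0 = L XOR L = L
y4 = y1 XOR y3 = H XOR L = H
y5 = s NOR y4 = L NOR H = L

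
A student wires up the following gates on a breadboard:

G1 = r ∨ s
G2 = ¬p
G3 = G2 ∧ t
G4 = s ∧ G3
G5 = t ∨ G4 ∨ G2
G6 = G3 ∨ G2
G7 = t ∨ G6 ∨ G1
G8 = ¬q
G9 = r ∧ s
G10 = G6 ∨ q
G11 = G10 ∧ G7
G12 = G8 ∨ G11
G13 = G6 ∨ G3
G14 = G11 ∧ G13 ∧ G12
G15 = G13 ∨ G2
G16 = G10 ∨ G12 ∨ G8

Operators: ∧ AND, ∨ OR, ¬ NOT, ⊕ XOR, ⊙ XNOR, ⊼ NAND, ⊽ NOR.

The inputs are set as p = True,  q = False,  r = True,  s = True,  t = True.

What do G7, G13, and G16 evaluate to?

G7 = True, G13 = False, G16 = True

G1 = r OR s = True OR True = True
G2 = NOT p = NOT True = False
G3 = G2 AND t = False AND True = False
G6 = G3 OR G2 = False OR False = False
G7 = t OR G6 OR G1 = True OR False OR True = True
G8 = NOT q = NOT False = True
G10 = G6 OR q = False OR False = False
G11 = G10 AND G7 = False AND True = False
G12 = G8 OR G11 = True OR False = True
G13 = G6 OR G3 = False OR False = False
G16 = G10 OR G12 OR G8 = False OR True OR True = True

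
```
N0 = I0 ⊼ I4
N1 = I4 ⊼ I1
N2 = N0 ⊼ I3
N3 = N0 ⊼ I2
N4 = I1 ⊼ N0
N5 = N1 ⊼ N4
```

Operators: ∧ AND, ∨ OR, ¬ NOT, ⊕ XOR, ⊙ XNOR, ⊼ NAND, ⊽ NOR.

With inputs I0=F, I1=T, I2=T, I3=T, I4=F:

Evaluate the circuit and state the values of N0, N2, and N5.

N0 = T  N2 = F  N5 = T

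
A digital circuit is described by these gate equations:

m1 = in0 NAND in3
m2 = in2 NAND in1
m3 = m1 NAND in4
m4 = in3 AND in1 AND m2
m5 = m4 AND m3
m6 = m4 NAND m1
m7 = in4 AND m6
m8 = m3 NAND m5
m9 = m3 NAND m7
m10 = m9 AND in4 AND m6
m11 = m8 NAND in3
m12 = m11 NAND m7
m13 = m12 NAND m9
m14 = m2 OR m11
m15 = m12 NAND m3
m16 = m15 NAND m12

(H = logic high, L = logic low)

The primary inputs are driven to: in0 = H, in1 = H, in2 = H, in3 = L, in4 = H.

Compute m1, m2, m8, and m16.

m1 = H, m2 = L, m8 = H, m16 = H

m1 = in0 NAND in3 = H NAND L = H
m2 = in2 NAND in1 = H NAND H = L
m3 = m1 NAND in4 = H NAND H = L
m4 = in3 AND in1 AND m2 = L AND H AND L = L
m5 = m4 AND m3 = L AND L = L
m6 = m4 NAND m1 = L NAND H = H
m7 = in4 AND m6 = H AND H = H
m8 = m3 NAND m5 = L NAND L = H
m11 = m8 NAND in3 = H NAND L = H
m12 = m11 NAND m7 = H NAND H = L
m15 = m12 NAND m3 = L NAND L = H
m16 = m15 NAND m12 = H NAND L = H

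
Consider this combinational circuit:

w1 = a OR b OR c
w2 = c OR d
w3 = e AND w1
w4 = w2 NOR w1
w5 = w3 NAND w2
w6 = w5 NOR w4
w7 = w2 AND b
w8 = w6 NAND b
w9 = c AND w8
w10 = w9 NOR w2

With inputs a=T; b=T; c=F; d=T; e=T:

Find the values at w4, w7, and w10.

w1 = a OR b OR c = T OR T OR F = T
w2 = c OR d = F OR T = T
w3 = e AND w1 = T AND T = T
w4 = w2 NOR w1 = T NOR T = F
w5 = w3 NAND w2 = T NAND T = F
w6 = w5 NOR w4 = F NOR F = T
w7 = w2 AND b = T AND T = T
w8 = w6 NAND b = T NAND T = F
w9 = c AND w8 = F AND F = F
w10 = w9 NOR w2 = F NOR T = F

w4 = F  w7 = T  w10 = F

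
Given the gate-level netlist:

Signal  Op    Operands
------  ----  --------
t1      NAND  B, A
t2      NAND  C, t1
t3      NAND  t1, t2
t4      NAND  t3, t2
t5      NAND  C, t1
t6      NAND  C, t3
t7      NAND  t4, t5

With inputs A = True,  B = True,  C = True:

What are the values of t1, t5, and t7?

t1 = False, t5 = True, t7 = True

t1 = B NAND A = True NAND True = False
t2 = C NAND t1 = True NAND False = True
t3 = t1 NAND t2 = False NAND True = True
t4 = t3 NAND t2 = True NAND True = False
t5 = C NAND t1 = True NAND False = True
t7 = t4 NAND t5 = False NAND True = True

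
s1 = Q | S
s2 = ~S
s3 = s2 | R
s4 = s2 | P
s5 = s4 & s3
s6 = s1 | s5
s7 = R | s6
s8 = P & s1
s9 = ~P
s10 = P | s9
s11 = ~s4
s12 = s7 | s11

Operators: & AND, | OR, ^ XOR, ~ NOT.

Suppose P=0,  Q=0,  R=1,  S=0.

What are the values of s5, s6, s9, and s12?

s5 = 1, s6 = 1, s9 = 1, s12 = 1

s1 = Q OR S = 0 OR 0 = 0
s2 = NOT S = NOT 0 = 1
s3 = s2 OR R = 1 OR 1 = 1
s4 = s2 OR P = 1 OR 0 = 1
s5 = s4 AND s3 = 1 AND 1 = 1
s6 = s1 OR s5 = 0 OR 1 = 1
s7 = R OR s6 = 1 OR 1 = 1
s9 = NOT P = NOT 0 = 1
s11 = NOT s4 = NOT 1 = 0
s12 = s7 OR s11 = 1 OR 0 = 1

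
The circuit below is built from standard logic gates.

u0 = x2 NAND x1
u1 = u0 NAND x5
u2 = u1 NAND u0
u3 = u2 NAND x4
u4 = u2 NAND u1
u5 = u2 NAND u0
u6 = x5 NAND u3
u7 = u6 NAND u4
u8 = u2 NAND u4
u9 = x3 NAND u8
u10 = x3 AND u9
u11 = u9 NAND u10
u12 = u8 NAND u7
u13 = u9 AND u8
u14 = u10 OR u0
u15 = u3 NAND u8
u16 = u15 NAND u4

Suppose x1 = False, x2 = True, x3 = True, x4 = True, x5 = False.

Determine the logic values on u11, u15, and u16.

u11 = True; u15 = False; u16 = True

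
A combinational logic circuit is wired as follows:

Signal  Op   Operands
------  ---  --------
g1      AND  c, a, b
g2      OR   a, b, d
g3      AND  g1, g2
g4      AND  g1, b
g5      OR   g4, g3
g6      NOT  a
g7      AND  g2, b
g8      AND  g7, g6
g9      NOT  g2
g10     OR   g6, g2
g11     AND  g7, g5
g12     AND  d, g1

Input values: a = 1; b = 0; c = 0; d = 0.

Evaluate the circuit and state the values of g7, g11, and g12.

g1 = c AND a AND b = 0 AND 1 AND 0 = 0
g2 = a OR b OR d = 1 OR 0 OR 0 = 1
g3 = g1 AND g2 = 0 AND 1 = 0
g4 = g1 AND b = 0 AND 0 = 0
g5 = g4 OR g3 = 0 OR 0 = 0
g7 = g2 AND b = 1 AND 0 = 0
g11 = g7 AND g5 = 0 AND 0 = 0
g12 = d AND g1 = 0 AND 0 = 0

g7 = 0  g11 = 0  g12 = 0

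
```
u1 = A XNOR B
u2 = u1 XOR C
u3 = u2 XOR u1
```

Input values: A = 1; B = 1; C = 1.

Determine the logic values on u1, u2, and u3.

u1 = 1; u2 = 0; u3 = 1

u1 = A XNOR B = 1 XNOR 1 = 1
u2 = u1 XOR C = 1 XOR 1 = 0
u3 = u2 XOR u1 = 0 XOR 1 = 1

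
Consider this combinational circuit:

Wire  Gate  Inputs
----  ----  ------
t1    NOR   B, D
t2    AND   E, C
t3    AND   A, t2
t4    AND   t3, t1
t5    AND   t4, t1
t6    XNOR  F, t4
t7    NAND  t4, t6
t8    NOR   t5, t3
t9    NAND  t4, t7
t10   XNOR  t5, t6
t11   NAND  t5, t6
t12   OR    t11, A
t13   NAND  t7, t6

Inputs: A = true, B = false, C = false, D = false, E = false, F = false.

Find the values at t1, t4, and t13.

t1 = true; t4 = false; t13 = false

t1 = B NOR D = false NOR false = true
t2 = E AND C = false AND false = false
t3 = A AND t2 = true AND false = false
t4 = t3 AND t1 = false AND true = false
t6 = F XNOR t4 = false XNOR false = true
t7 = t4 NAND t6 = false NAND true = true
t13 = t7 NAND t6 = true NAND true = false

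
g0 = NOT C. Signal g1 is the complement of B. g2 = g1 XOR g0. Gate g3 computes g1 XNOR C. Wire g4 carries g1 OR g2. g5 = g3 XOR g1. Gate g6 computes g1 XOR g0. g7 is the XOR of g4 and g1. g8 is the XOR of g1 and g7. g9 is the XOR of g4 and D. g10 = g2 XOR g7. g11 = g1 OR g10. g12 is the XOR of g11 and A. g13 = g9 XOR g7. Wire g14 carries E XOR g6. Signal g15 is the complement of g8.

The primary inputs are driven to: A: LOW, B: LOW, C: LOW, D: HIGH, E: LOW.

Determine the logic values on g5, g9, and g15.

g5 = HIGH, g9 = LOW, g15 = LOW

g0 = NOT C = NOT LOW = HIGH
g1 = NOT B = NOT LOW = HIGH
g2 = g1 XOR g0 = HIGH XOR HIGH = LOW
g3 = g1 XNOR C = HIGH XNOR LOW = LOW
g4 = g1 OR g2 = HIGH OR LOW = HIGH
g5 = g3 XOR g1 = LOW XOR HIGH = HIGH
g7 = g4 XOR g1 = HIGH XOR HIGH = LOW
g8 = g1 XOR g7 = HIGH XOR LOW = HIGH
g9 = g4 XOR D = HIGH XOR HIGH = LOW
g15 = NOT g8 = NOT HIGH = LOW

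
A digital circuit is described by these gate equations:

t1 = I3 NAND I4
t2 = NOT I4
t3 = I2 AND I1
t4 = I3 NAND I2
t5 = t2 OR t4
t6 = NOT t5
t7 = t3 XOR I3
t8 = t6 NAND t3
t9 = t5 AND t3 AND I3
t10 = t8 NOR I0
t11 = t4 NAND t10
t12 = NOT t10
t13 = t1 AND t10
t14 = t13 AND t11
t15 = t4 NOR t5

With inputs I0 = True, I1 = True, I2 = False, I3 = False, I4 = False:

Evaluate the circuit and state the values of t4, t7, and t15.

t2 = NOT I4 = NOT False = True
t3 = I2 AND I1 = False AND True = False
t4 = I3 NAND I2 = False NAND False = True
t5 = t2 OR t4 = True OR True = True
t7 = t3 XOR I3 = False XOR False = False
t15 = t4 NOR t5 = True NOR True = False

t4 = True, t7 = False, t15 = False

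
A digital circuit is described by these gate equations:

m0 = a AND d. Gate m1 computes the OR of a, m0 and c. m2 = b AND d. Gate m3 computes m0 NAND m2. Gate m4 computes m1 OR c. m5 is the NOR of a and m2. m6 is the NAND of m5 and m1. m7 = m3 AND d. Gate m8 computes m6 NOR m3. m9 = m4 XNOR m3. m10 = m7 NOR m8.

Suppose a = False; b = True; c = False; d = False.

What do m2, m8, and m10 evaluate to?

m0 = a AND d = False AND False = False
m1 = a OR m0 OR c = False OR False OR False = False
m2 = b AND d = True AND False = False
m3 = m0 NAND m2 = False NAND False = True
m5 = a NOR m2 = False NOR False = True
m6 = m5 NAND m1 = True NAND False = True
m7 = m3 AND d = True AND False = False
m8 = m6 NOR m3 = True NOR True = False
m10 = m7 NOR m8 = False NOR False = True

m2 = False, m8 = False, m10 = True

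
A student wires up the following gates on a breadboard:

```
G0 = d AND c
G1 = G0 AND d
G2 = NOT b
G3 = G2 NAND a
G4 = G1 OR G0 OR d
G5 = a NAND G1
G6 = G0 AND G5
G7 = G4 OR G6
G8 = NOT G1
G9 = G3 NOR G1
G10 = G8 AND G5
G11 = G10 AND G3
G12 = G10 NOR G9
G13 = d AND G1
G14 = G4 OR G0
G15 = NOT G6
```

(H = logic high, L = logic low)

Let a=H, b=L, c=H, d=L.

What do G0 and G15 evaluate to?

G0 = L; G15 = H

G0 = d AND c = L AND H = L
G1 = G0 AND d = L AND L = L
G5 = a NAND G1 = H NAND L = H
G6 = G0 AND G5 = L AND H = L
G15 = NOT G6 = NOT L = H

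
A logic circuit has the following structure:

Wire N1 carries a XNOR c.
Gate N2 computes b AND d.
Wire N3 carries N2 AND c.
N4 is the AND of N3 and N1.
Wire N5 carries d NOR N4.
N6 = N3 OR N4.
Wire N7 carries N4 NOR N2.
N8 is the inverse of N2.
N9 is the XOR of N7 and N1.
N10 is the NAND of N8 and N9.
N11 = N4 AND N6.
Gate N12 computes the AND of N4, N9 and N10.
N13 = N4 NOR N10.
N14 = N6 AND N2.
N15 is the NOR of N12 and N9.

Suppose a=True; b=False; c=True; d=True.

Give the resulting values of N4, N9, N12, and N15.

N4 = False, N9 = False, N12 = False, N15 = True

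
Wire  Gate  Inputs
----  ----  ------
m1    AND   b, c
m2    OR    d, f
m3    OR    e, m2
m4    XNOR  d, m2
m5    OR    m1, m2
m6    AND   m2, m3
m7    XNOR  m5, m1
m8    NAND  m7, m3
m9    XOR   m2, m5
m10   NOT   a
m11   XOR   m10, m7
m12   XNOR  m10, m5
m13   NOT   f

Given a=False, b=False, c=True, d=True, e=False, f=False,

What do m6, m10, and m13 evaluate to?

m6 = True; m10 = True; m13 = True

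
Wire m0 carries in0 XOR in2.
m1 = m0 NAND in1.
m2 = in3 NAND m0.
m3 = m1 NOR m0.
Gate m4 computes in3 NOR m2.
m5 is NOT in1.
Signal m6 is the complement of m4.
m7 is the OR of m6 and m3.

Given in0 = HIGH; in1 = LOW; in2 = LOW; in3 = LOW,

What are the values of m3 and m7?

m0 = in0 XOR in2 = HIGH XOR LOW = HIGH
m1 = m0 NAND in1 = HIGH NAND LOW = HIGH
m2 = in3 NAND m0 = LOW NAND HIGH = HIGH
m3 = m1 NOR m0 = HIGH NOR HIGH = LOW
m4 = in3 NOR m2 = LOW NOR HIGH = LOW
m6 = NOT m4 = NOT LOW = HIGH
m7 = m6 OR m3 = HIGH OR LOW = HIGH

m3 = LOW, m7 = HIGH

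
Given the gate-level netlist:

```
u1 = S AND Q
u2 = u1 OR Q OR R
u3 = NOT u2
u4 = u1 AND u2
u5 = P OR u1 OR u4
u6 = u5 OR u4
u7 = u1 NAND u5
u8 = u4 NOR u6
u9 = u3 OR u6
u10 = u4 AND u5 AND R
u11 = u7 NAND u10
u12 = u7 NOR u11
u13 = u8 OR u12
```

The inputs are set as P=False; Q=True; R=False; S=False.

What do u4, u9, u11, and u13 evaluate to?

u4 = False  u9 = False  u11 = True  u13 = True

u1 = S AND Q = False AND True = False
u2 = u1 OR Q OR R = False OR True OR False = True
u3 = NOT u2 = NOT True = False
u4 = u1 AND u2 = False AND True = False
u5 = P OR u1 OR u4 = False OR False OR False = False
u6 = u5 OR u4 = False OR False = False
u7 = u1 NAND u5 = False NAND False = True
u8 = u4 NOR u6 = False NOR False = True
u9 = u3 OR u6 = False OR False = False
u10 = u4 AND u5 AND R = False AND False AND False = False
u11 = u7 NAND u10 = True NAND False = True
u12 = u7 NOR u11 = True NOR True = False
u13 = u8 OR u12 = True OR False = True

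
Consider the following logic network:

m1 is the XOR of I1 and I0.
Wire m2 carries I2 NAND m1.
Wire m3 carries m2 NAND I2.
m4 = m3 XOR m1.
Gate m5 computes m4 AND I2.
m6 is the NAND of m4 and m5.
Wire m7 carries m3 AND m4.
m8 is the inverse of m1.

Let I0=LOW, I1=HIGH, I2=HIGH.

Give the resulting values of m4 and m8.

m4 = LOW  m8 = LOW

m1 = I1 XOR I0 = HIGH XOR LOW = HIGH
m2 = I2 NAND m1 = HIGH NAND HIGH = LOW
m3 = m2 NAND I2 = LOW NAND HIGH = HIGH
m4 = m3 XOR m1 = HIGH XOR HIGH = LOW
m8 = NOT m1 = NOT HIGH = LOW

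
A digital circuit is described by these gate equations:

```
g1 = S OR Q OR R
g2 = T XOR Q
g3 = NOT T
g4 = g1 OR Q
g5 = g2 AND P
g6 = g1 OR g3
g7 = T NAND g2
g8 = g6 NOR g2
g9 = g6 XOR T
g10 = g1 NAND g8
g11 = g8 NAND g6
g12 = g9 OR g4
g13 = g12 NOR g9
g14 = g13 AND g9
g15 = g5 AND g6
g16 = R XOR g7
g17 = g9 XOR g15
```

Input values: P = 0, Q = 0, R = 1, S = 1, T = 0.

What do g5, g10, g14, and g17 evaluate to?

g5 = 0  g10 = 1  g14 = 0  g17 = 1

g1 = S OR Q OR R = 1 OR 0 OR 1 = 1
g2 = T XOR Q = 0 XOR 0 = 0
g3 = NOT T = NOT 0 = 1
g4 = g1 OR Q = 1 OR 0 = 1
g5 = g2 AND P = 0 AND 0 = 0
g6 = g1 OR g3 = 1 OR 1 = 1
g8 = g6 NOR g2 = 1 NOR 0 = 0
g9 = g6 XOR T = 1 XOR 0 = 1
g10 = g1 NAND g8 = 1 NAND 0 = 1
g12 = g9 OR g4 = 1 OR 1 = 1
g13 = g12 NOR g9 = 1 NOR 1 = 0
g14 = g13 AND g9 = 0 AND 1 = 0
g15 = g5 AND g6 = 0 AND 1 = 0
g17 = g9 XOR g15 = 1 XOR 0 = 1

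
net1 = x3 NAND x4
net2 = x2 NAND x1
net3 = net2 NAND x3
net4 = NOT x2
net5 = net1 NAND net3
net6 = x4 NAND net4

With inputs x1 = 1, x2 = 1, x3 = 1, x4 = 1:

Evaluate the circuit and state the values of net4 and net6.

net4 = NOT x2 = NOT 1 = 0
net6 = x4 NAND net4 = 1 NAND 0 = 1

net4 = 0  net6 = 1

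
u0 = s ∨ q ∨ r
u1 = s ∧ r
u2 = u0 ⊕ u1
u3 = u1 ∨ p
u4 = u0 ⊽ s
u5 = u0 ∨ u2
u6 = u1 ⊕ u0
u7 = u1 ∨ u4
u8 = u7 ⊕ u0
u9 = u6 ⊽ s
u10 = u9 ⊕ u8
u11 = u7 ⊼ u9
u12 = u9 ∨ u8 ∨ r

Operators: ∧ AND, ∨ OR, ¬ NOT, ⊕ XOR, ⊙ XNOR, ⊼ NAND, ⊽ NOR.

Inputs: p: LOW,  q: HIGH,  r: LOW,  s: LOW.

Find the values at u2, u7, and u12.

u2 = HIGH, u7 = LOW, u12 = HIGH

u0 = s OR q OR r = LOW OR HIGH OR LOW = HIGH
u1 = s AND r = LOW AND LOW = LOW
u2 = u0 XOR u1 = HIGH XOR LOW = HIGH
u4 = u0 NOR s = HIGH NOR LOW = LOW
u6 = u1 XOR u0 = LOW XOR HIGH = HIGH
u7 = u1 OR u4 = LOW OR LOW = LOW
u8 = u7 XOR u0 = LOW XOR HIGH = HIGH
u9 = u6 NOR s = HIGH NOR LOW = LOW
u12 = u9 OR u8 OR r = LOW OR HIGH OR LOW = HIGH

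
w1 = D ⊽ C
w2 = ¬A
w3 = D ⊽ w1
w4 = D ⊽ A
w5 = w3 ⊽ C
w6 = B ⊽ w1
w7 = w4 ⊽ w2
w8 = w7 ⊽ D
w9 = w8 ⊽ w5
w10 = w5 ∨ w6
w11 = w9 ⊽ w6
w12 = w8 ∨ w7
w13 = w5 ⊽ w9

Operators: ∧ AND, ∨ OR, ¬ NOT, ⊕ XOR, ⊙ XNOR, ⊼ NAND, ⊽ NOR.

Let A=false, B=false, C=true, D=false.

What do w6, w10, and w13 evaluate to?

w1 = D NOR C = false NOR true = false
w2 = NOT A = NOT false = true
w3 = D NOR w1 = false NOR false = true
w4 = D NOR A = false NOR false = true
w5 = w3 NOR C = true NOR true = false
w6 = B NOR w1 = false NOR false = true
w7 = w4 NOR w2 = true NOR true = false
w8 = w7 NOR D = false NOR false = true
w9 = w8 NOR w5 = true NOR false = false
w10 = w5 OR w6 = false OR true = true
w13 = w5 NOR w9 = false NOR false = true

w6 = true, w10 = true, w13 = true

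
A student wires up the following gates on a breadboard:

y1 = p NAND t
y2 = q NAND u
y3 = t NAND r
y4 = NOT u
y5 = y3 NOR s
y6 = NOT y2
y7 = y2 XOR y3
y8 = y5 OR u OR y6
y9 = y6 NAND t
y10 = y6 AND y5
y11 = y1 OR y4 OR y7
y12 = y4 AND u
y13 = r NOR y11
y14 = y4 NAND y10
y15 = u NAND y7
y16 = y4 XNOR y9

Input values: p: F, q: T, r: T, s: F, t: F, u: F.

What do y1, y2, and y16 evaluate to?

y1 = p NAND t = F NAND F = T
y2 = q NAND u = T NAND F = T
y4 = NOT u = NOT F = T
y6 = NOT y2 = NOT T = F
y9 = y6 NAND t = F NAND F = T
y16 = y4 XNOR y9 = T XNOR T = T

y1 = T, y2 = T, y16 = T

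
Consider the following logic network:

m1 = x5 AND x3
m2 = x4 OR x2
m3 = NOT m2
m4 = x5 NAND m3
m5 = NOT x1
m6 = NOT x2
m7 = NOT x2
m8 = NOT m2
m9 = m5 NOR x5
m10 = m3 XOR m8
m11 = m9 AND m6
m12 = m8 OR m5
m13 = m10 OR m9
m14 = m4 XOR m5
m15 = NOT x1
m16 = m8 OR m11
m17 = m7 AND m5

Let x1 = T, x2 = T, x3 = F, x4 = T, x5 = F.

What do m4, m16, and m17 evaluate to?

m4 = T, m16 = F, m17 = F

m2 = x4 OR x2 = T OR T = T
m3 = NOT m2 = NOT T = F
m4 = x5 NAND m3 = F NAND F = T
m5 = NOT x1 = NOT T = F
m6 = NOT x2 = NOT T = F
m7 = NOT x2 = NOT T = F
m8 = NOT m2 = NOT T = F
m9 = m5 NOR x5 = F NOR F = T
m11 = m9 AND m6 = T AND F = F
m16 = m8 OR m11 = F OR F = F
m17 = m7 AND m5 = F AND F = F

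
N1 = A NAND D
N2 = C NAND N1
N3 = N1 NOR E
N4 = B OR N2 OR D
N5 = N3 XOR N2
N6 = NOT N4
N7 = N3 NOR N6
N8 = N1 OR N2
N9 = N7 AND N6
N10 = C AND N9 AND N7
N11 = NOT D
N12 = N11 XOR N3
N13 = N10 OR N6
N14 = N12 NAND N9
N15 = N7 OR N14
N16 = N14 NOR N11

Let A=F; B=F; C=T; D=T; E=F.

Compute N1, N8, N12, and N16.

N1 = T  N8 = T  N12 = F  N16 = F

N1 = A NAND D = F NAND T = T
N2 = C NAND N1 = T NAND T = F
N3 = N1 NOR E = T NOR F = F
N4 = B OR N2 OR D = F OR F OR T = T
N6 = NOT N4 = NOT T = F
N7 = N3 NOR N6 = F NOR F = T
N8 = N1 OR N2 = T OR F = T
N9 = N7 AND N6 = T AND F = F
N11 = NOT D = NOT T = F
N12 = N11 XOR N3 = F XOR F = F
N14 = N12 NAND N9 = F NAND F = T
N16 = N14 NOR N11 = T NOR F = F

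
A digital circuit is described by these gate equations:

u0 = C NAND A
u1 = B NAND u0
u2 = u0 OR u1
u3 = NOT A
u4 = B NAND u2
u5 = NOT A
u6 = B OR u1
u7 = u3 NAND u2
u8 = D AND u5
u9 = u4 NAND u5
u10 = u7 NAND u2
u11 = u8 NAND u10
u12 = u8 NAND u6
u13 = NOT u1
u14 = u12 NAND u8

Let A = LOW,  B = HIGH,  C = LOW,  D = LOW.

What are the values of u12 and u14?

u12 = HIGH; u14 = HIGH

u0 = C NAND A = LOW NAND LOW = HIGH
u1 = B NAND u0 = HIGH NAND HIGH = LOW
u5 = NOT A = NOT LOW = HIGH
u6 = B OR u1 = HIGH OR LOW = HIGH
u8 = D AND u5 = LOW AND HIGH = LOW
u12 = u8 NAND u6 = LOW NAND HIGH = HIGH
u14 = u12 NAND u8 = HIGH NAND LOW = HIGH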